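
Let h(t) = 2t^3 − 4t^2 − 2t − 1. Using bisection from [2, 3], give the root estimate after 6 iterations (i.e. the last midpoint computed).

2.484375

h(2.5) = 0.25 > 0, so the root lies in [2, 2.5]
h(2.25) = -2.96875 < 0, so the root lies in [2.25, 2.5]
h(2.375) = -1.519531 < 0, so the root lies in [2.375, 2.5]
h(2.4375) = -0.6763 < 0, so the root lies in [2.4375, 2.5]
h(2.46875) = -0.2237 < 0, so the root lies in [2.46875, 2.5]
h(2.484375) = 0.0105 > 0, so the root lies in [2.46875, 2.484375]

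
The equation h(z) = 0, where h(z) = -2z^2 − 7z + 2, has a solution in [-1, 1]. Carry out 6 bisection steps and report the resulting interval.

m = 0, h(m) = 2 (+); new bracket [0, 1]
m = 0.5, h(m) = -2 (−); new bracket [0, 0.5]
m = 0.25, h(m) = 0.125 (+); new bracket [0.25, 0.5]
m = 0.375, h(m) = -0.9062 (−); new bracket [0.25, 0.375]
m = 0.3125, h(m) = -0.3828 (−); new bracket [0.25, 0.3125]
m = 0.28125, h(m) = -0.127 (−); new bracket [0.25, 0.28125]

[0.25, 0.28125]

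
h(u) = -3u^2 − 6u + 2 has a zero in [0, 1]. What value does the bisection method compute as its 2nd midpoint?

0.25

m = 0.5, h(m) = -1.75 (−); new bracket [0, 0.5]
m = 0.25, h(m) = 0.3125 (+); new bracket [0.25, 0.5]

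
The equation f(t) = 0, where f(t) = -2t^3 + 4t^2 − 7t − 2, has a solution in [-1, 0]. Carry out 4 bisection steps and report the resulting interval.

[-0.25, -0.1875]

m = -0.5, f(m) = 2.75 (+); new bracket [-0.5, 0]
m = -0.25, f(m) = 0.03125 (+); new bracket [-0.25, 0]
m = -0.125, f(m) = -1.058594 (−); new bracket [-0.25, -0.125]
m = -0.1875, f(m) = -0.5337 (−); new bracket [-0.25, -0.1875]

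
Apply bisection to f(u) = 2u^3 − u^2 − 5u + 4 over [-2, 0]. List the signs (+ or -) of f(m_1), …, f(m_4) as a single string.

++-+

midpoint -1: f = 6 > 0 → [-2, -1]
midpoint -1.5: f = 2.5 > 0 → [-2, -1.5]
midpoint -1.75: f = -1.03125 < 0 → [-1.75, -1.5]
midpoint -1.625: f = 0.9023 > 0 → [-1.75, -1.625]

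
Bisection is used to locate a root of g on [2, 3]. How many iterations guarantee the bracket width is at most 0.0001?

Width after n steps is 1/2^n. Need 2^n ≥ 1/0.0001 = 10000.
2^13 = 8192 < 10000 ≤ 2^14 = 16384, so n = 14.

14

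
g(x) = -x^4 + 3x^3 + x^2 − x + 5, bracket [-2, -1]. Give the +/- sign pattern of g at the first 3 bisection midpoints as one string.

g(-1.5) = -6.4375 < 0, so the root lies in [-1.5, -1]
g(-1.25) = -0.488281 < 0, so the root lies in [-1.25, -1]
g(-1.125) = 1.517334 > 0, so the root lies in [-1.25, -1.125]

--+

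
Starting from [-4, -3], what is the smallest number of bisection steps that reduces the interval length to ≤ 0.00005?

15

Width after n steps is 1/2^n. Need 2^n ≥ 1/0.00005 = 20000.
2^14 = 16384 < 20000 ≤ 2^15 = 32768, so n = 15.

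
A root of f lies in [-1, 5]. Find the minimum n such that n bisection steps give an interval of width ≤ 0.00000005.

27

Width after n steps is 6/2^n. Need 2^n ≥ 6/0.00000005 = 120000000.
2^26 = 67108864 < 120000000 ≤ 2^27 = 134217728, so n = 27.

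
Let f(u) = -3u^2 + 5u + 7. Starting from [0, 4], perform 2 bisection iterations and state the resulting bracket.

f(2) = 5 > 0, so the root lies in [2, 4]
f(3) = -5 < 0, so the root lies in [2, 3]

[2, 3]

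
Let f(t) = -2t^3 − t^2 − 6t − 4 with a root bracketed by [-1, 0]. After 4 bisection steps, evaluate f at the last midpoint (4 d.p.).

midpoint -0.5: f = -1 < 0 → [-1, -0.5]
midpoint -0.75: f = 0.78125 > 0 → [-0.75, -0.5]
midpoint -0.625: f = -0.152344 < 0 → [-0.75, -0.625]
midpoint -0.6875: f = 0.3022 > 0 → [-0.6875, -0.625]

0.3022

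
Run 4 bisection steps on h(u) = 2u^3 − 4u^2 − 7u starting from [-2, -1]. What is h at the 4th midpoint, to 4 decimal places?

m = -1.5, h(m) = -5.25 (−); new bracket [-1.5, -1]
m = -1.25, h(m) = -1.40625 (−); new bracket [-1.25, -1]
m = -1.125, h(m) = -0.035156 (−); new bracket [-1.125, -1]
m = -1.0625, h(m) = 0.5229 (+); new bracket [-1.125, -1.0625]

0.5229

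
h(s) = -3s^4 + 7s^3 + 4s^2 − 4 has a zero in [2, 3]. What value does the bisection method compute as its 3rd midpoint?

midpoint 2.5: h = 13.1875 > 0 → [2.5, 3]
midpoint 2.75: h = 0.253906 > 0 → [2.75, 3]
midpoint 2.875: h = -9.553467 < 0 → [2.75, 2.875]

2.875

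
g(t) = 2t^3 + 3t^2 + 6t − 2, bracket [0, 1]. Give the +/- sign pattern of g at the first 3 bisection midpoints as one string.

m = 0.5, g(m) = 2 (+); new bracket [0, 0.5]
m = 0.25, g(m) = -0.28125 (−); new bracket [0.25, 0.5]
m = 0.375, g(m) = 0.777344 (+); new bracket [0.25, 0.375]

+-+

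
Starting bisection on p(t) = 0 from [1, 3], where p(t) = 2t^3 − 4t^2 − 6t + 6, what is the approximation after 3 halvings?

midpoint 2: p = -6 < 0 → [2, 3]
midpoint 2.5: p = -2.75 < 0 → [2.5, 3]
midpoint 2.75: p = 0.84375 > 0 → [2.5, 2.75]

2.75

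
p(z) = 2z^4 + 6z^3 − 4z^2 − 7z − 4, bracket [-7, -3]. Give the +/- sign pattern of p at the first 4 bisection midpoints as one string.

m = -5, p(m) = 431 (+); new bracket [-5, -3]
m = -4, p(m) = 88 (+); new bracket [-4, -3]
m = -3.5, p(m) = 14.375 (+); new bracket [-3.5, -3]
m = -3.25, p(m) = -6.3359 (−); new bracket [-3.5, -3.25]

+++-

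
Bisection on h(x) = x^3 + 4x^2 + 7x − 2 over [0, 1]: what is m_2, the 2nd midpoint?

0.25

midpoint 0.5: h = 2.625 > 0 → [0, 0.5]
midpoint 0.25: h = 0.015625 > 0 → [0, 0.25]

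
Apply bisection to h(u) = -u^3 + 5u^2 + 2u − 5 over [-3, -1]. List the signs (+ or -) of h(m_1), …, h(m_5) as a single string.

midpoint -2: h = 19 > 0 → [-2, -1]
midpoint -1.5: h = 6.625 > 0 → [-1.5, -1]
midpoint -1.25: h = 2.265625 > 0 → [-1.25, -1]
midpoint -1.125: h = 0.502 > 0 → [-1.125, -1]
midpoint -1.0625: h = -0.281 < 0 → [-1.125, -1.0625]

++++-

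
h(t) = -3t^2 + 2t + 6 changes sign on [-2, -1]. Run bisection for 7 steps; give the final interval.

t = -1.5 gives h = -3.75, negative; keep [-1.5, -1]
t = -1.25 gives h = -1.1875, negative; keep [-1.25, -1]
t = -1.125 gives h = -0.046875, negative; keep [-1.125, -1]
t = -1.0625 gives h = 0.4883, positive; keep [-1.125, -1.0625]
t = -1.09375 gives h = 0.2236, positive; keep [-1.125, -1.09375]
t = -1.109375 gives h = 0.0891, positive; keep [-1.125, -1.109375]
t = -1.1171875 gives h = 0.0213, positive; keep [-1.125, -1.1171875]

[-1.125, -1.1171875]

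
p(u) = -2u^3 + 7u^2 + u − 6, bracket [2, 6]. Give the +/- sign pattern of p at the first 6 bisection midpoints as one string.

-+-++-

p(4) = -18 < 0, so the root lies in [2, 4]
p(3) = 6 > 0, so the root lies in [3, 4]
p(3.5) = -2.5 < 0, so the root lies in [3, 3.5]
p(3.25) = 2.5312 > 0, so the root lies in [3.25, 3.5]
p(3.375) = 0.2227 > 0, so the root lies in [3.375, 3.5]
p(3.4375) = -1.0854 < 0, so the root lies in [3.375, 3.4375]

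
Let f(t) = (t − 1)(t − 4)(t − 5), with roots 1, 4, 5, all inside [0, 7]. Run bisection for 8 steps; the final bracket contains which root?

f(3.5) = 1.875 > 0, so the root lies in [0, 3.5]
f(1.75) = 5.484375 > 0, so the root lies in [0, 1.75]
f(0.875) = -1.611328 < 0, so the root lies in [0.875, 1.75]
f(1.3125) = 3.0969 > 0, so the root lies in [0.875, 1.3125]
f(1.09375) = 1.0643 > 0, so the root lies in [0.875, 1.09375]
f(0.984375) = -0.1892 < 0, so the root lies in [0.984375, 1.09375]
f(1.0390625) = 0.4581 > 0, so the root lies in [0.984375, 1.0390625]
f(1.01171875) = 0.1397 > 0, so the root lies in [0.984375, 1.01171875]

1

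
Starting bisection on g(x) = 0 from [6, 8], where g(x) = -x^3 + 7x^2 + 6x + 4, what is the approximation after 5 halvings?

7.8125

midpoint 7: g = 46 > 0 → [7, 8]
midpoint 7.5: g = 20.875 > 0 → [7.5, 8]
midpoint 7.75: g = 5.453125 > 0 → [7.75, 8]
midpoint 7.875: g = -3.0137 < 0 → [7.75, 7.875]
midpoint 7.8125: g = 1.2839 > 0 → [7.8125, 7.875]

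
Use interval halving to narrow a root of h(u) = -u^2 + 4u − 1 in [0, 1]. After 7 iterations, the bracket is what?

[0.265625, 0.2734375]

h(0.5) = 0.75 > 0, so the root lies in [0, 0.5]
h(0.25) = -0.0625 < 0, so the root lies in [0.25, 0.5]
h(0.375) = 0.359375 > 0, so the root lies in [0.25, 0.375]
h(0.3125) = 0.1523 > 0, so the root lies in [0.25, 0.3125]
h(0.28125) = 0.0459 > 0, so the root lies in [0.25, 0.28125]
h(0.265625) = -0.0081 < 0, so the root lies in [0.265625, 0.28125]
h(0.2734375) = 0.019 > 0, so the root lies in [0.265625, 0.2734375]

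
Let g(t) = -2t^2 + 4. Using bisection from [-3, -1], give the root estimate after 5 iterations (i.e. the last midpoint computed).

-1.4375

g(-2) = -4 < 0, so the root lies in [-2, -1]
g(-1.5) = -0.5 < 0, so the root lies in [-1.5, -1]
g(-1.25) = 0.875 > 0, so the root lies in [-1.5, -1.25]
g(-1.375) = 0.2188 > 0, so the root lies in [-1.5, -1.375]
g(-1.4375) = -0.1328 < 0, so the root lies in [-1.4375, -1.375]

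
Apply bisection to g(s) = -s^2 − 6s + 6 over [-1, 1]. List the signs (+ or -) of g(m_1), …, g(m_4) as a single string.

m = 0, g(m) = 6 (+); new bracket [0, 1]
m = 0.5, g(m) = 2.75 (+); new bracket [0.5, 1]
m = 0.75, g(m) = 0.9375 (+); new bracket [0.75, 1]
m = 0.875, g(m) = -0.0156 (−); new bracket [0.75, 0.875]

+++-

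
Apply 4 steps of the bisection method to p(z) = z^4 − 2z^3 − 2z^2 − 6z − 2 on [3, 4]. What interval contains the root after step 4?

[3.1875, 3.25]

p(3.5) = 16.8125 > 0, so the root lies in [3, 3.5]
p(3.25) = 0.285156 > 0, so the root lies in [3, 3.25]
p(3.125) = -5.948975 < 0, so the root lies in [3.125, 3.25]
p(3.1875) = -2.9875 < 0, so the root lies in [3.1875, 3.25]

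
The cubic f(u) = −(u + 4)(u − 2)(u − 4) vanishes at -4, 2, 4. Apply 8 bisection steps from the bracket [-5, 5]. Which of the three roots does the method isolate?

-4

f(0) = -32 < 0, so the root lies in [-5, 0]
f(-2.5) = -43.875 < 0, so the root lies in [-5, -2.5]
f(-3.75) = -11.140625 < 0, so the root lies in [-5, -3.75]
f(-4.375) = 20.0215 > 0, so the root lies in [-4.375, -3.75]
f(-4.0625) = 3.0549 > 0, so the root lies in [-4.0625, -3.75]
f(-3.90625) = -4.3778 < 0, so the root lies in [-4.0625, -3.90625]
f(-3.984375) = -0.7466 < 0, so the root lies in [-4.0625, -3.984375]
f(-4.0234375) = 1.1327 > 0, so the root lies in [-4.0234375, -3.984375]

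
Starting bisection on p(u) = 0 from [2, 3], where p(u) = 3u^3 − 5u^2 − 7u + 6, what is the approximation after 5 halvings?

midpoint 2.5: p = 4.125 > 0 → [2, 2.5]
midpoint 2.25: p = -0.890625 < 0 → [2.25, 2.5]
midpoint 2.375: p = 1.361328 > 0 → [2.25, 2.375]
midpoint 2.3125: p = 0.1736 > 0 → [2.25, 2.3125]
midpoint 2.28125: p = -0.3737 < 0 → [2.28125, 2.3125]

2.28125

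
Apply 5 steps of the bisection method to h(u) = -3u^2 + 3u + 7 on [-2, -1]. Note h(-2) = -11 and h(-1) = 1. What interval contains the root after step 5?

u = -1.5 gives h = -4.25, negative; keep [-1.5, -1]
u = -1.25 gives h = -1.4375, negative; keep [-1.25, -1]
u = -1.125 gives h = -0.171875, negative; keep [-1.125, -1]
u = -1.0625 gives h = 0.4258, positive; keep [-1.125, -1.0625]
u = -1.09375 gives h = 0.1299, positive; keep [-1.125, -1.09375]

[-1.125, -1.09375]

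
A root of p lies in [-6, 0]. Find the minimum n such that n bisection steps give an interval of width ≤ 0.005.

11

Width after n steps is 6/2^n. Need 2^n ≥ 6/0.005 = 1200.
2^10 = 1024 < 1200 ≤ 2^11 = 2048, so n = 11.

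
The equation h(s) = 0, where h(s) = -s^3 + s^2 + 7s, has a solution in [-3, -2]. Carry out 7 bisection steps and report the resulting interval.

midpoint -2.5: h = 4.375 > 0 → [-2.5, -2]
midpoint -2.25: h = 0.703125 > 0 → [-2.25, -2]
midpoint -2.125: h = -0.763672 < 0 → [-2.25, -2.125]
midpoint -2.1875: h = -0.0598 < 0 → [-2.25, -2.1875]
midpoint -2.21875: h = 0.3142 > 0 → [-2.21875, -2.1875]
midpoint -2.203125: h = 0.1253 > 0 → [-2.203125, -2.1875]
midpoint -2.1953125: h = 0.0323 > 0 → [-2.1953125, -2.1875]

[-2.1953125, -2.1875]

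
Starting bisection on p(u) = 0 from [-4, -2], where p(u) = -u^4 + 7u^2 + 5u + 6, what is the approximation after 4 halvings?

m = -3, p(m) = -27 (−); new bracket [-3, -2]
m = -2.5, p(m) = -1.8125 (−); new bracket [-2.5, -2]
m = -2.25, p(m) = 4.558594 (+); new bracket [-2.5, -2.25]
m = -2.375, p(m) = 1.7927 (+); new bracket [-2.5, -2.375]

-2.375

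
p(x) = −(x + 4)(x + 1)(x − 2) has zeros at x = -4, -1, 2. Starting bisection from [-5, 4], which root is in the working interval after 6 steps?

p(-0.5) = 4.375 > 0, so the root lies in [-0.5, 4]
p(1.75) = 3.953125 > 0, so the root lies in [1.75, 4]
p(2.875) = -23.310547 < 0, so the root lies in [1.75, 2.875]
p(2.3125) = -6.5344 < 0, so the root lies in [1.75, 2.3125]
p(2.03125) = -0.5713 < 0, so the root lies in [1.75, 2.03125]
p(1.890625) = 1.8624 > 0, so the root lies in [1.890625, 2.03125]

2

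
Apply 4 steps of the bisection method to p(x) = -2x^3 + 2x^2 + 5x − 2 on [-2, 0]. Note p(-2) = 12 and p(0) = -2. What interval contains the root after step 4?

m = -1, p(m) = -3 (−); new bracket [-2, -1]
m = -1.5, p(m) = 1.75 (+); new bracket [-1.5, -1]
m = -1.25, p(m) = -1.21875 (−); new bracket [-1.5, -1.25]
m = -1.375, p(m) = 0.1055 (+); new bracket [-1.375, -1.25]

[-1.375, -1.25]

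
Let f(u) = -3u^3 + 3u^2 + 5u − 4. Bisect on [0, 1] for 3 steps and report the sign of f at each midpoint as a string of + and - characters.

-+-

m = 0.5, f(m) = -1.125 (−); new bracket [0.5, 1]
m = 0.75, f(m) = 0.171875 (+); new bracket [0.5, 0.75]
m = 0.625, f(m) = -0.435547 (−); new bracket [0.625, 0.75]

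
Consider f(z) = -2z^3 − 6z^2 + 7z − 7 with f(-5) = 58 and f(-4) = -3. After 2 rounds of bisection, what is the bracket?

midpoint -4.5: f = 22.25 > 0 → [-4.5, -4]
midpoint -4.25: f = 8.40625 > 0 → [-4.25, -4]

[-4.25, -4]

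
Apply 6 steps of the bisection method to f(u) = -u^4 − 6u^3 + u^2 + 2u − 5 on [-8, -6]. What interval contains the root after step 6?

[-6.09375, -6.0625]

m = -7, f(m) = -313 (−); new bracket [-7, -6]
m = -6.5, f(m) = -113.0625 (−); new bracket [-6.5, -6]
m = -6.25, f(m) = -39.472656 (−); new bracket [-6.25, -6]
m = -6.125, f(m) = -8.4573 (−); new bracket [-6.125, -6]
m = -6.0625, f(m) = 5.7026 (+); new bracket [-6.125, -6.0625]
m = -6.09375, f(m) = -1.2678 (−); new bracket [-6.09375, -6.0625]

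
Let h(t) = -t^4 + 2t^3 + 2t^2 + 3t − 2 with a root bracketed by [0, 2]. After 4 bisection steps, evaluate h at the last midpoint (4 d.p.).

-0.5081

midpoint 1: h = 4 > 0 → [0, 1]
midpoint 0.5: h = 0.1875 > 0 → [0, 0.5]
midpoint 0.25: h = -1.097656 < 0 → [0.25, 0.5]
midpoint 0.375: h = -0.5081 < 0 → [0.375, 0.5]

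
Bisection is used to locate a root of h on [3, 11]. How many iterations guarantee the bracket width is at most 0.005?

Width after n steps is 8/2^n. Need 2^n ≥ 8/0.005 = 1600.
2^10 = 1024 < 1600 ≤ 2^11 = 2048, so n = 11.

11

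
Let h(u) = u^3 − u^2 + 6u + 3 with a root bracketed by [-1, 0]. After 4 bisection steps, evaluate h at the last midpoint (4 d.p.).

0.0999

midpoint -0.5: h = -0.375 < 0 → [-0.5, 0]
midpoint -0.25: h = 1.421875 > 0 → [-0.5, -0.25]
midpoint -0.375: h = 0.556641 > 0 → [-0.5, -0.375]
midpoint -0.4375: h = 0.0999 > 0 → [-0.5, -0.4375]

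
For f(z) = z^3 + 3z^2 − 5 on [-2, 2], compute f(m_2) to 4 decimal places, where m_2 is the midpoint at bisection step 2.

f(0) = -5 < 0, so the root lies in [0, 2]
f(1) = -1 < 0, so the root lies in [1, 2]

-1.0000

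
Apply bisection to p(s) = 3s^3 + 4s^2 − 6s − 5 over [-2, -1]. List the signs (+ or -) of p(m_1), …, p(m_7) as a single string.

+++-++-

m = -1.5, p(m) = 2.875 (+); new bracket [-2, -1.5]
m = -1.75, p(m) = 1.671875 (+); new bracket [-2, -1.75]
m = -1.875, p(m) = 0.537109 (+); new bracket [-2, -1.875]
m = -1.9375, p(m) = -0.179 (−); new bracket [-1.9375, -1.875]
m = -1.90625, p(m) = 0.1919 (+); new bracket [-1.9375, -1.90625]
m = -1.921875, p(m) = 0.0097 (+); new bracket [-1.9375, -1.921875]
m = -1.9296875, p(m) = -0.0838 (−); new bracket [-1.9296875, -1.921875]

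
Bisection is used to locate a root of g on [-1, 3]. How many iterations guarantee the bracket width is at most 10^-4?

16

Width after n steps is 4/2^n. Need 2^n ≥ 4/10^-4 = 40000.
2^15 = 32768 < 40000 ≤ 2^16 = 65536, so n = 16.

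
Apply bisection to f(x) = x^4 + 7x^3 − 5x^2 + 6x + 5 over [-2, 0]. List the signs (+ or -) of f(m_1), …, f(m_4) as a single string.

midpoint -1: f = -12 < 0 → [-1, 0]
midpoint -0.5: f = -0.0625 < 0 → [-0.5, 0]
midpoint -0.25: f = 3.082031 > 0 → [-0.5, -0.25]
midpoint -0.375: f = 1.6975 > 0 → [-0.5, -0.375]

--++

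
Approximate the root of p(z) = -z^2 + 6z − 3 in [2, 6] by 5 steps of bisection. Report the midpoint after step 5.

midpoint 4: p = 5 > 0 → [4, 6]
midpoint 5: p = 2 > 0 → [5, 6]
midpoint 5.5: p = -0.25 < 0 → [5, 5.5]
midpoint 5.25: p = 0.9375 > 0 → [5.25, 5.5]
midpoint 5.375: p = 0.3594 > 0 → [5.375, 5.5]

5.375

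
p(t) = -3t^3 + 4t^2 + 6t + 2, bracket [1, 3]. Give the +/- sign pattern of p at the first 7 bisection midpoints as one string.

+-+-+--

midpoint 2: p = 6 > 0 → [2, 3]
midpoint 2.5: p = -4.875 < 0 → [2, 2.5]
midpoint 2.25: p = 1.578125 > 0 → [2.25, 2.5]
midpoint 2.375: p = -1.377 < 0 → [2.25, 2.375]
midpoint 2.3125: p = 0.1663 > 0 → [2.3125, 2.375]
midpoint 2.34375: p = -0.5887 < 0 → [2.3125, 2.34375]
midpoint 2.328125: p = -0.2071 < 0 → [2.3125, 2.328125]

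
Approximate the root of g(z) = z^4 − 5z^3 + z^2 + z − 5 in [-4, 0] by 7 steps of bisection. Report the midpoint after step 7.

-0.96875

midpoint -2: g = 53 > 0 → [-2, 0]
midpoint -1: g = 1 > 0 → [-1, 0]
midpoint -0.5: g = -4.5625 < 0 → [-1, -0.5]
midpoint -0.75: g = -2.7617 < 0 → [-1, -0.75]
midpoint -0.875: g = -1.1736 < 0 → [-1, -0.875]
midpoint -0.9375: g = -0.1662 < 0 → [-1, -0.9375]
midpoint -0.96875: g = 0.3962 > 0 → [-0.96875, -0.9375]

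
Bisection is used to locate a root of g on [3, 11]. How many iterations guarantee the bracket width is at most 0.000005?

Width after n steps is 8/2^n. Need 2^n ≥ 8/0.000005 = 1600000.
2^20 = 1048576 < 1600000 ≤ 2^21 = 2097152, so n = 21.

21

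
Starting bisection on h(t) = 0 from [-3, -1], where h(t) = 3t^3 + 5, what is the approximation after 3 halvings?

h(-2) = -19 < 0, so the root lies in [-2, -1]
h(-1.5) = -5.125 < 0, so the root lies in [-1.5, -1]
h(-1.25) = -0.859375 < 0, so the root lies in [-1.25, -1]

-1.25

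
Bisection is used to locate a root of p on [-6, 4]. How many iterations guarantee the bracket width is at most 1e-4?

Width after n steps is 10/2^n. Need 2^n ≥ 10/1e-4 = 100000.
2^16 = 65536 < 100000 ≤ 2^17 = 131072, so n = 17.

17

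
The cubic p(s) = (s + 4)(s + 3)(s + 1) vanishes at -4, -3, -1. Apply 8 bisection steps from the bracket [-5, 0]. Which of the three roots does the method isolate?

-1

p(-2.5) = -1.125 < 0, so the root lies in [-2.5, 0]
p(-1.25) = -1.203125 < 0, so the root lies in [-1.25, 0]
p(-0.625) = 3.005859 > 0, so the root lies in [-1.25, -0.625]
p(-0.9375) = 0.3948 > 0, so the root lies in [-1.25, -0.9375]
p(-1.09375) = -0.5194 < 0, so the root lies in [-1.09375, -0.9375]
p(-1.015625) = -0.0925 < 0, so the root lies in [-1.015625, -0.9375]
p(-0.9765625) = 0.1434 > 0, so the root lies in [-1.015625, -0.9765625]
p(-0.99609375) = 0.0235 > 0, so the root lies in [-1.015625, -0.99609375]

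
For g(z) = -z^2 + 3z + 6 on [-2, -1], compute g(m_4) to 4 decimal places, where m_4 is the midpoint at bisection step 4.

g(-1.5) = -0.75 < 0, so the root lies in [-1.5, -1]
g(-1.25) = 0.6875 > 0, so the root lies in [-1.5, -1.25]
g(-1.375) = -0.015625 < 0, so the root lies in [-1.375, -1.25]
g(-1.3125) = 0.3398 > 0, so the root lies in [-1.375, -1.3125]

0.3398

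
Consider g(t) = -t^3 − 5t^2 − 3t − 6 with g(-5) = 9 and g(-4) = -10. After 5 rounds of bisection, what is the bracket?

t = -4.5 gives g = -2.625, negative; keep [-5, -4.5]
t = -4.75 gives g = 2.609375, positive; keep [-4.75, -4.5]
t = -4.625 gives g = -0.146484, negative; keep [-4.75, -4.625]
t = -4.6875 gives g = 1.196, positive; keep [-4.6875, -4.625]
t = -4.65625 gives g = 0.516, positive; keep [-4.65625, -4.625]

[-4.65625, -4.625]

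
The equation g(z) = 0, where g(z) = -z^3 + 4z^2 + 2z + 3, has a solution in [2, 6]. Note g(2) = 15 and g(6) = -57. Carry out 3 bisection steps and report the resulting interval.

[4.5, 5]

midpoint 4: g = 11 > 0 → [4, 6]
midpoint 5: g = -12 < 0 → [4, 5]
midpoint 4.5: g = 1.875 > 0 → [4.5, 5]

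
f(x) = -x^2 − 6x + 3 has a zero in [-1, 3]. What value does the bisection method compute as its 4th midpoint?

f(1) = -4 < 0, so the root lies in [-1, 1]
f(0) = 3 > 0, so the root lies in [0, 1]
f(0.5) = -0.25 < 0, so the root lies in [0, 0.5]
f(0.25) = 1.4375 > 0, so the root lies in [0.25, 0.5]

0.25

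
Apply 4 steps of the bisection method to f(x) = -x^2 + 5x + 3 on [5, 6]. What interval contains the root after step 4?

[5.5, 5.5625]

midpoint 5.5: f = 0.25 > 0 → [5.5, 6]
midpoint 5.75: f = -1.3125 < 0 → [5.5, 5.75]
midpoint 5.625: f = -0.515625 < 0 → [5.5, 5.625]
midpoint 5.5625: f = -0.1289 < 0 → [5.5, 5.5625]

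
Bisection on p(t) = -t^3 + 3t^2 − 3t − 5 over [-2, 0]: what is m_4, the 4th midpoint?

-0.875

t = -1 gives p = 2, positive; keep [-1, 0]
t = -0.5 gives p = -2.625, negative; keep [-1, -0.5]
t = -0.75 gives p = -0.640625, negative; keep [-1, -0.75]
t = -0.875 gives p = 0.5918, positive; keep [-0.875, -0.75]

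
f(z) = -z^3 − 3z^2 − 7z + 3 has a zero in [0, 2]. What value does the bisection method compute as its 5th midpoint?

midpoint 1: f = -8 < 0 → [0, 1]
midpoint 0.5: f = -1.375 < 0 → [0, 0.5]
midpoint 0.25: f = 1.046875 > 0 → [0.25, 0.5]
midpoint 0.375: f = -0.0996 < 0 → [0.25, 0.375]
midpoint 0.3125: f = 0.489 > 0 → [0.3125, 0.375]

0.3125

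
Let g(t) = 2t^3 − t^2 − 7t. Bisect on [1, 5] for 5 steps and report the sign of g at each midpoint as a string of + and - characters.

+-++-

m = 3, g(m) = 24 (+); new bracket [1, 3]
m = 2, g(m) = -2 (−); new bracket [2, 3]
m = 2.5, g(m) = 7.5 (+); new bracket [2, 2.5]
m = 2.25, g(m) = 1.9688 (+); new bracket [2, 2.25]
m = 2.125, g(m) = -0.1992 (−); new bracket [2.125, 2.25]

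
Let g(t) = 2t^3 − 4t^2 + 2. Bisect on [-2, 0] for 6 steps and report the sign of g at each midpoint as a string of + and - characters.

g(-1) = -4 < 0, so the root lies in [-1, 0]
g(-0.5) = 0.75 > 0, so the root lies in [-1, -0.5]
g(-0.75) = -1.09375 < 0, so the root lies in [-0.75, -0.5]
g(-0.625) = -0.0508 < 0, so the root lies in [-0.625, -0.5]
g(-0.5625) = 0.3784 > 0, so the root lies in [-0.625, -0.5625]
g(-0.59375) = 0.1712 > 0, so the root lies in [-0.625, -0.59375]

-+--++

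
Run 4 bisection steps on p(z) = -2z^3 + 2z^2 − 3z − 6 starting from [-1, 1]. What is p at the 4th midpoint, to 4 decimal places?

-0.5039

midpoint 0: p = -6 < 0 → [-1, 0]
midpoint -0.5: p = -3.75 < 0 → [-1, -0.5]
midpoint -0.75: p = -1.78125 < 0 → [-1, -0.75]
midpoint -0.875: p = -0.5039 < 0 → [-1, -0.875]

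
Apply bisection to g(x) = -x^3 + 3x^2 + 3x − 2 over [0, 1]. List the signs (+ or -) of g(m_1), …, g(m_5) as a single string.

+----

midpoint 0.5: g = 0.125 > 0 → [0, 0.5]
midpoint 0.25: g = -1.078125 < 0 → [0.25, 0.5]
midpoint 0.375: g = -0.505859 < 0 → [0.375, 0.5]
midpoint 0.4375: g = -0.197 < 0 → [0.4375, 0.5]
midpoint 0.46875: g = -0.0376 < 0 → [0.46875, 0.5]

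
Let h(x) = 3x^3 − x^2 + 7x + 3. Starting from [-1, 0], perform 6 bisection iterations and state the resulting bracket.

midpoint -0.5: h = -1.125 < 0 → [-0.5, 0]
midpoint -0.25: h = 1.140625 > 0 → [-0.5, -0.25]
midpoint -0.375: h = 0.076172 > 0 → [-0.5, -0.375]
midpoint -0.4375: h = -0.5051 < 0 → [-0.4375, -0.375]
midpoint -0.40625: h = -0.2099 < 0 → [-0.40625, -0.375]
midpoint -0.390625: h = -0.0658 < 0 → [-0.390625, -0.375]

[-0.390625, -0.375]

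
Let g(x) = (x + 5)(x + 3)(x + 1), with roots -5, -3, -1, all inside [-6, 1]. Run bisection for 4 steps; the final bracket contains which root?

-1

x = -2.5 gives g = -1.875, negative; keep [-2.5, 1]
x = -0.75 gives g = 2.390625, positive; keep [-2.5, -0.75]
x = -1.625 gives g = -2.900391, negative; keep [-1.625, -0.75]
x = -1.1875 gives g = -1.2957, negative; keep [-1.1875, -0.75]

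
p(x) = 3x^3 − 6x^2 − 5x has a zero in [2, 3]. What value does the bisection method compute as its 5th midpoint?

2.65625

m = 2.5, p(m) = -3.125 (−); new bracket [2.5, 3]
m = 2.75, p(m) = 3.265625 (+); new bracket [2.5, 2.75]
m = 2.625, p(m) = -0.205078 (−); new bracket [2.625, 2.75]
m = 2.6875, p(m) = 1.4592 (+); new bracket [2.625, 2.6875]
m = 2.65625, p(m) = 0.6096 (+); new bracket [2.625, 2.65625]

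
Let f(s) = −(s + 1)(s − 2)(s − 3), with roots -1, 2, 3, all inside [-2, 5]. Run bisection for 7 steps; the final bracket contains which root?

-1

f(1.5) = -1.875 < 0, so the root lies in [-2, 1.5]
f(-0.25) = -5.484375 < 0, so the root lies in [-2, -0.25]
f(-1.125) = 1.611328 > 0, so the root lies in [-1.125, -0.25]
f(-0.6875) = -3.0969 < 0, so the root lies in [-1.125, -0.6875]
f(-0.90625) = -1.0643 < 0, so the root lies in [-1.125, -0.90625]
f(-1.015625) = 0.1892 > 0, so the root lies in [-1.015625, -0.90625]
f(-0.9609375) = -0.4581 < 0, so the root lies in [-1.015625, -0.9609375]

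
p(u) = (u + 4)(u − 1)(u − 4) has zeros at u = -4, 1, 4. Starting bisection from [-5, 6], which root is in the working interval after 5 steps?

-4

u = 0.5 gives p = 7.875, positive; keep [-5, 0.5]
u = -2.25 gives p = 35.546875, positive; keep [-5, -2.25]
u = -3.625 gives p = 13.224609, positive; keep [-5, -3.625]
u = -4.3125 gives p = -13.8, negative; keep [-4.3125, -3.625]
u = -3.96875 gives p = 1.2373, positive; keep [-4.3125, -3.96875]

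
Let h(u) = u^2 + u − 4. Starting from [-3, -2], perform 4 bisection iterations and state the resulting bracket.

[-2.5625, -2.5]

m = -2.5, h(m) = -0.25 (−); new bracket [-3, -2.5]
m = -2.75, h(m) = 0.8125 (+); new bracket [-2.75, -2.5]
m = -2.625, h(m) = 0.265625 (+); new bracket [-2.625, -2.5]
m = -2.5625, h(m) = 0.0039 (+); new bracket [-2.5625, -2.5]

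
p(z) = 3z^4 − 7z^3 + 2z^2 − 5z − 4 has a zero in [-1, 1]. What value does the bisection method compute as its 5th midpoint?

-0.4375

m = 0, p(m) = -4 (−); new bracket [-1, 0]
m = -0.5, p(m) = 0.0625 (+); new bracket [-0.5, 0]
m = -0.25, p(m) = -2.503906 (−); new bracket [-0.5, -0.25]
m = -0.375, p(m) = -1.4153 (−); new bracket [-0.5, -0.375]
m = -0.4375, p(m) = -0.7336 (−); new bracket [-0.5, -0.4375]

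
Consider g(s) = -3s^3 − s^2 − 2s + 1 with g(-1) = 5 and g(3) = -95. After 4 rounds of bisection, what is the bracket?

[0.25, 0.5]

s = 1 gives g = -5, negative; keep [-1, 1]
s = 0 gives g = 1, positive; keep [0, 1]
s = 0.5 gives g = -0.625, negative; keep [0, 0.5]
s = 0.25 gives g = 0.3906, positive; keep [0.25, 0.5]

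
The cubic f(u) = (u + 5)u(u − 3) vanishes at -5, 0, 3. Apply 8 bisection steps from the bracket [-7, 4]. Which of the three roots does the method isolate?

f(-1.5) = 23.625 > 0, so the root lies in [-7, -1.5]
f(-4.25) = 23.109375 > 0, so the root lies in [-7, -4.25]
f(-5.625) = -30.322266 < 0, so the root lies in [-5.625, -4.25]
f(-4.9375) = 2.4495 > 0, so the root lies in [-5.625, -4.9375]
f(-5.28125) = -12.3006 < 0, so the root lies in [-5.28125, -4.9375]
f(-5.109375) = -4.5318 < 0, so the root lies in [-5.109375, -4.9375]
f(-5.0234375) = -0.9447 < 0, so the root lies in [-5.0234375, -4.9375]
f(-4.98046875) = 0.7763 > 0, so the root lies in [-5.0234375, -4.98046875]

-5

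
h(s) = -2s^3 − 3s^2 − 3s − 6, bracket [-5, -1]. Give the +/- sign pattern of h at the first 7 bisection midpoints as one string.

h(-3) = 30 > 0, so the root lies in [-3, -1]
h(-2) = 4 > 0, so the root lies in [-2, -1]
h(-1.5) = -1.5 < 0, so the root lies in [-2, -1.5]
h(-1.75) = 0.7812 > 0, so the root lies in [-1.75, -1.5]
h(-1.625) = -0.4648 < 0, so the root lies in [-1.75, -1.625]
h(-1.6875) = 0.1304 > 0, so the root lies in [-1.6875, -1.625]
h(-1.65625) = -0.174 < 0, so the root lies in [-1.6875, -1.65625]

++-+-+-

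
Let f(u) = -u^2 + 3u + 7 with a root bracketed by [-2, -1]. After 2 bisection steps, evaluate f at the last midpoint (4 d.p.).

-1.3125

f(-1.5) = 0.25 > 0, so the root lies in [-2, -1.5]
f(-1.75) = -1.3125 < 0, so the root lies in [-1.75, -1.5]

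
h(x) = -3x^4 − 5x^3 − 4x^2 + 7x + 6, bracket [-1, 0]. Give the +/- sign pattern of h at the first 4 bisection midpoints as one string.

+-++

h(-0.5) = 1.9375 > 0, so the root lies in [-1, -0.5]
h(-0.75) = -0.339844 < 0, so the root lies in [-0.75, -0.5]
h(-0.625) = 0.825439 > 0, so the root lies in [-0.75, -0.625]
h(-0.6875) = 0.2514 > 0, so the root lies in [-0.75, -0.6875]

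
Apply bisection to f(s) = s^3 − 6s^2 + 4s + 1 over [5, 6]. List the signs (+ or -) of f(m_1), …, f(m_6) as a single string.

++--++

m = 5.5, f(m) = 7.875 (+); new bracket [5, 5.5]
m = 5.25, f(m) = 1.328125 (+); new bracket [5, 5.25]
m = 5.125, f(m) = -1.482422 (−); new bracket [5.125, 5.25]
m = 5.1875, f(m) = -0.1145 (−); new bracket [5.1875, 5.25]
m = 5.21875, f(m) = 0.5974 (+); new bracket [5.1875, 5.21875]
m = 5.203125, f(m) = 0.2391 (+); new bracket [5.1875, 5.203125]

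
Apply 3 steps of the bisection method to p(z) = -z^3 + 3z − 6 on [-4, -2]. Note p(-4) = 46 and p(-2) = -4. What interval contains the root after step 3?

[-2.5, -2.25]

z = -3 gives p = 12, positive; keep [-3, -2]
z = -2.5 gives p = 2.125, positive; keep [-2.5, -2]
z = -2.25 gives p = -1.359375, negative; keep [-2.5, -2.25]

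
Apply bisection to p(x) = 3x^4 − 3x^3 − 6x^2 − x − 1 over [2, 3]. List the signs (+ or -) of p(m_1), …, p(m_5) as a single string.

+++-+

midpoint 2.5: p = 29.3125 > 0 → [2, 2.5]
midpoint 2.25: p = 9.089844 > 0 → [2, 2.25]
midpoint 2.125: p = 2.166748 > 0 → [2, 2.125]
midpoint 2.0625: p = -0.6198 < 0 → [2.0625, 2.125]
midpoint 2.09375: p = 0.7207 > 0 → [2.0625, 2.09375]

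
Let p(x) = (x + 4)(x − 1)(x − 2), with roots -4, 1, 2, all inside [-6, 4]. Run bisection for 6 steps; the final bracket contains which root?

x = -1 gives p = 18, positive; keep [-6, -1]
x = -3.5 gives p = 12.375, positive; keep [-6, -3.5]
x = -4.75 gives p = -29.109375, negative; keep [-4.75, -3.5]
x = -4.125 gives p = -3.9238, negative; keep [-4.125, -3.5]
x = -3.8125 gives p = 5.2449, positive; keep [-4.125, -3.8125]
x = -3.96875 gives p = 0.9268, positive; keep [-4.125, -3.96875]

-4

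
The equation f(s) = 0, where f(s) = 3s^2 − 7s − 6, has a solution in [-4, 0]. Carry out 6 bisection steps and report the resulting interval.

[-0.6875, -0.625]

midpoint -2: f = 20 > 0 → [-2, 0]
midpoint -1: f = 4 > 0 → [-1, 0]
midpoint -0.5: f = -1.75 < 0 → [-1, -0.5]
midpoint -0.75: f = 0.9375 > 0 → [-0.75, -0.5]
midpoint -0.625: f = -0.4531 < 0 → [-0.75, -0.625]
midpoint -0.6875: f = 0.2305 > 0 → [-0.6875, -0.625]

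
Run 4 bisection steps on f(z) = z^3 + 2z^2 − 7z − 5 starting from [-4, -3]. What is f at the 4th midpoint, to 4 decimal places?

m = -3.5, f(m) = 1.125 (+); new bracket [-4, -3.5]
m = -3.75, f(m) = -3.359375 (−); new bracket [-3.75, -3.5]
m = -3.625, f(m) = -0.978516 (−); new bracket [-3.625, -3.5]
m = -3.5625, f(m) = 0.1072 (+); new bracket [-3.625, -3.5625]

0.1072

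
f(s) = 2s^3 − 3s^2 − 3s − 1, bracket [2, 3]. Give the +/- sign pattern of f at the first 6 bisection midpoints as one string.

m = 2.5, f(m) = 4 (+); new bracket [2, 2.5]
m = 2.25, f(m) = -0.15625 (−); new bracket [2.25, 2.5]
m = 2.375, f(m) = 1.746094 (+); new bracket [2.25, 2.375]
m = 2.3125, f(m) = 0.7524 (+); new bracket [2.25, 2.3125]
m = 2.28125, f(m) = 0.2877 (+); new bracket [2.25, 2.28125]
m = 2.265625, f(m) = 0.0631 (+); new bracket [2.25, 2.265625]

+-++++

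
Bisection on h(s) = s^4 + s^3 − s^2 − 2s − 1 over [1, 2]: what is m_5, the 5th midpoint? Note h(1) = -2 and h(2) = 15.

m = 1.5, h(m) = 2.1875 (+); new bracket [1, 1.5]
m = 1.25, h(m) = -0.667969 (−); new bracket [1.25, 1.5]
m = 1.375, h(m) = 0.533447 (+); new bracket [1.25, 1.375]
m = 1.3125, h(m) = -0.1191 (−); new bracket [1.3125, 1.375]
m = 1.34375, h(m) = 0.1936 (+); new bracket [1.3125, 1.34375]

1.34375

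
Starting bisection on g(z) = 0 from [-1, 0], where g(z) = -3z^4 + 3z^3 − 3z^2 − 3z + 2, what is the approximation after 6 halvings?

g(-0.5) = 2.1875 > 0, so the root lies in [-1, -0.5]
g(-0.75) = 0.347656 > 0, so the root lies in [-1, -0.75]
g(-0.875) = -1.440186 < 0, so the root lies in [-0.875, -0.75]
g(-0.8125) = -0.4595 < 0, so the root lies in [-0.8125, -0.75]
g(-0.78125) = -0.0354 < 0, so the root lies in [-0.78125, -0.75]
g(-0.765625) = 0.1611 > 0, so the root lies in [-0.78125, -0.765625]

-0.765625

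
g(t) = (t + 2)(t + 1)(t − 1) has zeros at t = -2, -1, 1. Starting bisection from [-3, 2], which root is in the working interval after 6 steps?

1

g(-0.5) = -1.125 < 0, so the root lies in [-0.5, 2]
g(0.75) = -1.203125 < 0, so the root lies in [0.75, 2]
g(1.375) = 3.005859 > 0, so the root lies in [0.75, 1.375]
g(1.0625) = 0.3948 > 0, so the root lies in [0.75, 1.0625]
g(0.90625) = -0.5194 < 0, so the root lies in [0.90625, 1.0625]
g(0.984375) = -0.0925 < 0, so the root lies in [0.984375, 1.0625]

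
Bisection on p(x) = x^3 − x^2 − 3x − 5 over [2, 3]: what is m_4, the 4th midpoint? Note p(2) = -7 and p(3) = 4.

p(2.5) = -3.125 < 0, so the root lies in [2.5, 3]
p(2.75) = -0.015625 < 0, so the root lies in [2.75, 3]
p(2.875) = 1.873047 > 0, so the root lies in [2.75, 2.875]
p(2.8125) = 0.8997 > 0, so the root lies in [2.75, 2.8125]

2.8125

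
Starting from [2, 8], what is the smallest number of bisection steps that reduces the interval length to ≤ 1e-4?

Width after n steps is 6/2^n. Need 2^n ≥ 6/1e-4 = 60000.
2^15 = 32768 < 60000 ≤ 2^16 = 65536, so n = 16.

16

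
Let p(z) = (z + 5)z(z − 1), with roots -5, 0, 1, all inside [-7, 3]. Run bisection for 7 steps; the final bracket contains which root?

-5

z = -2 gives p = 18, positive; keep [-7, -2]
z = -4.5 gives p = 12.375, positive; keep [-7, -4.5]
z = -5.75 gives p = -29.109375, negative; keep [-5.75, -4.5]
z = -5.125 gives p = -3.9238, negative; keep [-5.125, -4.5]
z = -4.8125 gives p = 5.2449, positive; keep [-5.125, -4.8125]
z = -4.96875 gives p = 0.9268, positive; keep [-5.125, -4.96875]
z = -5.046875 gives p = -1.4305, negative; keep [-5.046875, -4.96875]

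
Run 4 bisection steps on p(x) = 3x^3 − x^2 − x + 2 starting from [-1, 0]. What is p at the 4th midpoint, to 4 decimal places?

-0.4133

midpoint -0.5: p = 1.875 > 0 → [-1, -0.5]
midpoint -0.75: p = 0.921875 > 0 → [-1, -0.75]
midpoint -0.875: p = 0.099609 > 0 → [-1, -0.875]
midpoint -0.9375: p = -0.4133 < 0 → [-0.9375, -0.875]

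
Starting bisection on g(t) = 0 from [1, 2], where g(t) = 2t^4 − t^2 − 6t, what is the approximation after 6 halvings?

g(1.5) = -1.125 < 0, so the root lies in [1.5, 2]
g(1.75) = 5.195312 > 0, so the root lies in [1.5, 1.75]
g(1.625) = 1.555176 > 0, so the root lies in [1.5, 1.625]
g(1.5625) = 0.1045 > 0, so the root lies in [1.5, 1.5625]
g(1.53125) = -0.5367 < 0, so the root lies in [1.53125, 1.5625]
g(1.546875) = -0.2229 < 0, so the root lies in [1.546875, 1.5625]

1.546875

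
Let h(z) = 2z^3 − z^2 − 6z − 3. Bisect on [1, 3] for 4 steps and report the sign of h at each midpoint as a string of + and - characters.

z = 2 gives h = -3, negative; keep [2, 3]
z = 2.5 gives h = 7, positive; keep [2, 2.5]
z = 2.25 gives h = 1.21875, positive; keep [2, 2.25]
z = 2.125 gives h = -1.0742, negative; keep [2.125, 2.25]

-++-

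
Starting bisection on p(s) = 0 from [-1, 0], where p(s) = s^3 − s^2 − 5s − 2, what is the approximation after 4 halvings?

-0.4375

midpoint -0.5: p = 0.125 > 0 → [-0.5, 0]
midpoint -0.25: p = -0.828125 < 0 → [-0.5, -0.25]
midpoint -0.375: p = -0.318359 < 0 → [-0.5, -0.375]
midpoint -0.4375: p = -0.0876 < 0 → [-0.5, -0.4375]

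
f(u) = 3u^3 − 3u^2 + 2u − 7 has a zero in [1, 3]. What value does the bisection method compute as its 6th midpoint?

midpoint 2: f = 9 > 0 → [1, 2]
midpoint 1.5: f = -0.625 < 0 → [1.5, 2]
midpoint 1.75: f = 3.390625 > 0 → [1.5, 1.75]
midpoint 1.625: f = 1.2012 > 0 → [1.5, 1.625]
midpoint 1.5625: f = 0.2449 > 0 → [1.5, 1.5625]
midpoint 1.53125: f = -0.2006 < 0 → [1.53125, 1.5625]

1.53125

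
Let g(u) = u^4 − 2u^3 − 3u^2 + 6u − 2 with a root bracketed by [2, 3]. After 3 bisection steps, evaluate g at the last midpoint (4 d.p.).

0.3518

midpoint 2.5: g = 2.0625 > 0 → [2, 2.5]
midpoint 2.25: g = -0.839844 < 0 → [2.25, 2.5]
midpoint 2.375: g = 0.351807 > 0 → [2.25, 2.375]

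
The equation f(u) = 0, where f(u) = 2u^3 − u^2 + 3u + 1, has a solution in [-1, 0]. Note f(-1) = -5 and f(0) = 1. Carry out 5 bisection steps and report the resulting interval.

[-0.3125, -0.28125]

u = -0.5 gives f = -1, negative; keep [-0.5, 0]
u = -0.25 gives f = 0.15625, positive; keep [-0.5, -0.25]
u = -0.375 gives f = -0.371094, negative; keep [-0.375, -0.25]
u = -0.3125 gives f = -0.0962, negative; keep [-0.3125, -0.25]
u = -0.28125 gives f = 0.0327, positive; keep [-0.3125, -0.28125]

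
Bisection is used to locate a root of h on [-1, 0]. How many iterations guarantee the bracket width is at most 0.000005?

Width after n steps is 1/2^n. Need 2^n ≥ 1/0.000005 = 200000.
2^17 = 131072 < 200000 ≤ 2^18 = 262144, so n = 18.

18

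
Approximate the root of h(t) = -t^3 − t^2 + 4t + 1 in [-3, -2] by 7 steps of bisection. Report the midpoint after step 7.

h(-2.5) = 0.375 > 0, so the root lies in [-2.5, -2]
h(-2.25) = -1.671875 < 0, so the root lies in [-2.5, -2.25]
h(-2.375) = -0.744141 < 0, so the root lies in [-2.5, -2.375]
h(-2.4375) = -0.2092 < 0, so the root lies in [-2.5, -2.4375]
h(-2.46875) = 0.0766 > 0, so the root lies in [-2.46875, -2.4375]
h(-2.453125) = -0.0679 < 0, so the root lies in [-2.46875, -2.453125]
h(-2.4609375) = 0.004 > 0, so the root lies in [-2.4609375, -2.453125]

-2.4609375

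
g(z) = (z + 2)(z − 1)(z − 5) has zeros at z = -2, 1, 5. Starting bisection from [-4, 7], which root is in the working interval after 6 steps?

5

m = 1.5, g(m) = -6.125 (−); new bracket [1.5, 7]
m = 4.25, g(m) = -15.234375 (−); new bracket [4.25, 7]
m = 5.625, g(m) = 22.041016 (+); new bracket [4.25, 5.625]
m = 4.9375, g(m) = -1.7073 (−); new bracket [4.9375, 5.625]
m = 5.28125, g(m) = 8.7674 (+); new bracket [4.9375, 5.28125]
m = 5.109375, g(m) = 3.1954 (+); new bracket [4.9375, 5.109375]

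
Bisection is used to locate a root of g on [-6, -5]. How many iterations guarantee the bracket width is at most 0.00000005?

Width after n steps is 1/2^n. Need 2^n ≥ 1/0.00000005 = 20000000.
2^24 = 16777216 < 20000000 ≤ 2^25 = 33554432, so n = 25.

25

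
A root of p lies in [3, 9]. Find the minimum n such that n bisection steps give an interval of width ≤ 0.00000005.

27

Width after n steps is 6/2^n. Need 2^n ≥ 6/0.00000005 = 120000000.
2^26 = 67108864 < 120000000 ≤ 2^27 = 134217728, so n = 27.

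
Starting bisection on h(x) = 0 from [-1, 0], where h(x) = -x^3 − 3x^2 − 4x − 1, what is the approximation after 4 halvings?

-0.3125

midpoint -0.5: h = 0.375 > 0 → [-0.5, 0]
midpoint -0.25: h = -0.171875 < 0 → [-0.5, -0.25]
midpoint -0.375: h = 0.130859 > 0 → [-0.375, -0.25]
midpoint -0.3125: h = -0.0125 < 0 → [-0.375, -0.3125]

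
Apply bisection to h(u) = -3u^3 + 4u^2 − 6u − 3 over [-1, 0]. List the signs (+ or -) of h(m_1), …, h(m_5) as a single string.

+--++

u = -0.5 gives h = 1.375, positive; keep [-0.5, 0]
u = -0.25 gives h = -1.203125, negative; keep [-0.5, -0.25]
u = -0.375 gives h = -0.029297, negative; keep [-0.5, -0.375]
u = -0.4375 gives h = 0.6418, positive; keep [-0.4375, -0.375]
u = -0.40625 gives h = 0.2988, positive; keep [-0.40625, -0.375]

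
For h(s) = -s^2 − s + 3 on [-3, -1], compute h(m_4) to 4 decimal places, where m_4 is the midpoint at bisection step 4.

midpoint -2: h = 1 > 0 → [-3, -2]
midpoint -2.5: h = -0.75 < 0 → [-2.5, -2]
midpoint -2.25: h = 0.1875 > 0 → [-2.5, -2.25]
midpoint -2.375: h = -0.2656 < 0 → [-2.375, -2.25]

-0.2656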